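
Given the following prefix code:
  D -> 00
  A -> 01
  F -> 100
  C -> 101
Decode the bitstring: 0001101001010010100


Decoding step by step:
Bits 00 -> D
Bits 01 -> A
Bits 101 -> C
Bits 00 -> D
Bits 101 -> C
Bits 00 -> D
Bits 101 -> C
Bits 00 -> D


Decoded message: DACDCDCD


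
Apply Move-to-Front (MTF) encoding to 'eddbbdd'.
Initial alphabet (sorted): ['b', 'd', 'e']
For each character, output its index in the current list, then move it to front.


MTF encoding:
'e': index 2 in ['b', 'd', 'e'] -> ['e', 'b', 'd']
'd': index 2 in ['e', 'b', 'd'] -> ['d', 'e', 'b']
'd': index 0 in ['d', 'e', 'b'] -> ['d', 'e', 'b']
'b': index 2 in ['d', 'e', 'b'] -> ['b', 'd', 'e']
'b': index 0 in ['b', 'd', 'e'] -> ['b', 'd', 'e']
'd': index 1 in ['b', 'd', 'e'] -> ['d', 'b', 'e']
'd': index 0 in ['d', 'b', 'e'] -> ['d', 'b', 'e']


Output: [2, 2, 0, 2, 0, 1, 0]


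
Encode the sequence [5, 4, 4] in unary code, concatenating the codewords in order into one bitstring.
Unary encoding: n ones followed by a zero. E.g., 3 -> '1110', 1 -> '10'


Encode each number as n ones followed by a terminating 0:
  5 -> 111110 (6 bits)
  4 -> 11110 (5 bits)
  4 -> 11110 (5 bits)
Total length = 6 + 5 + 5 = 16 bits.

Unary([5, 4, 4]) = 1111101111011110 (16 bits)


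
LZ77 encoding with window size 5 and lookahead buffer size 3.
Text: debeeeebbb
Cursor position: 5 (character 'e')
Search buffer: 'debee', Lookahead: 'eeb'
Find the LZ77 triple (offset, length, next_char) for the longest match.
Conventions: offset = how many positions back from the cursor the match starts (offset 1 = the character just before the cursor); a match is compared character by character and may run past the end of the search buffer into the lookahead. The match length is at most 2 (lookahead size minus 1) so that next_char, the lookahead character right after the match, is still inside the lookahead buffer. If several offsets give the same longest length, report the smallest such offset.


Try each offset into the search buffer:
  offset=1 (pos 4, char 'e'): match length 2
  offset=2 (pos 3, char 'e'): match length 2
  offset=3 (pos 2, char 'b'): match length 0
  offset=4 (pos 1, char 'e'): match length 1
  offset=5 (pos 0, char 'd'): match length 0
Longest match has length 2, found at offsets 1, 2; take the smallest, offset 1.
next_char = character at position 5 + 2 = 7 -> 'b'

Best match: offset=1, length=2 (matching 'ee' starting at position 4)
LZ77 triple: (1, 2, 'b')


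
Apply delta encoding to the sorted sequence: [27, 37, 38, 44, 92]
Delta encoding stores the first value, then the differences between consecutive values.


First value: 27
Deltas:
  37 - 27 = 10
  38 - 37 = 1
  44 - 38 = 6
  92 - 44 = 48


Delta encoded: [27, 10, 1, 6, 48]


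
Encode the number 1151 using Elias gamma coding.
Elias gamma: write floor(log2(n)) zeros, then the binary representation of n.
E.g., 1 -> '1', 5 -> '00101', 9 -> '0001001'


num_bits = floor(log2(1151)) + 1 = 11
leading_zeros = num_bits - 1 = 10
binary(1151) = 10001111111

Elias gamma(1151) = '0000000000' + '10001111111' = 000000000010001111111 (21 bits)


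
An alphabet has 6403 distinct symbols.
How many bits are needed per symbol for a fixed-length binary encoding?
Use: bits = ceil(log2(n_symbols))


log2(6403) = 12.6445
Bracket: 2^12 = 4096 < 6403 <= 2^13 = 8192
So ceil(log2(6403)) = 13

bits = ceil(log2(6403)) = ceil(12.6445) = 13 bits


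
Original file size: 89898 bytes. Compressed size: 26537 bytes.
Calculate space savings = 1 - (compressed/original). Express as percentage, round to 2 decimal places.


ratio = compressed/original = 26537/89898 = 0.29519
savings = 1 - ratio = 1 - 0.29519 = 0.70481
as a percentage: 0.70481 * 100 = 70.48%

Space savings = 1 - 26537/89898 = 70.48%


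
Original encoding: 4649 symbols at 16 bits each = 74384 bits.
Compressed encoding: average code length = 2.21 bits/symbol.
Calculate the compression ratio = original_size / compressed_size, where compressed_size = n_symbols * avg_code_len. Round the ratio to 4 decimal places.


original_size = n_symbols * orig_bits = 4649 * 16 = 74384 bits
compressed_size = n_symbols * avg_code_len = 4649 * 2.21 = 10274.29 bits
ratio = original_size / compressed_size = 74384 / 10274.29 = 7.2398

Compression ratio = 7.2398


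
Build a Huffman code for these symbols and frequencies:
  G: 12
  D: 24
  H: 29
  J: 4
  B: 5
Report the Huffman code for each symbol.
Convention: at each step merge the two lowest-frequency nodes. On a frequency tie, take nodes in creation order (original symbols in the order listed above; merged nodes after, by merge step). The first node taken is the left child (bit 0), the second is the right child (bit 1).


Huffman tree construction:
Step 1: Merge J(4) + B(5) = 9
Step 2: Merge (J+B)(9) + G(12) = 21
Step 3: Merge ((J+B)+G)(21) + D(24) = 45
Step 4: Merge H(29) + (((J+B)+G)+D)(45) = 74
Read each symbol's code off the tree from the root (left child = 0, right child = 1).

Codes:
  G: 101 (length 3)
  D: 11 (length 2)
  H: 0 (length 1)
  J: 1000 (length 4)
  B: 1001 (length 4)
Average code length: 149/74 = 2.0135 bits/symbol


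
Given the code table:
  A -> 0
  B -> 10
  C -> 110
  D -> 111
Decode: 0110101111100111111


Decoding:
0 -> A
110 -> C
10 -> B
111 -> D
110 -> C
0 -> A
111 -> D
111 -> D


Result: ACBDCADD


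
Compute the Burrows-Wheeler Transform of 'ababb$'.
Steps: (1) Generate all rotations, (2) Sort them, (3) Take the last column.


Rotations (sorted):
  0: $ababb -> last char: b
  1: ababb$ -> last char: $
  2: abb$ab -> last char: b
  3: b$abab -> last char: b
  4: babb$a -> last char: a
  5: bb$aba -> last char: a


BWT = b$bbaa


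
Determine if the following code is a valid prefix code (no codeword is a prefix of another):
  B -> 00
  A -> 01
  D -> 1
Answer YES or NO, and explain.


Checking each pair (does one codeword prefix another?):
  B='00' vs A='01': no prefix
  B='00' vs D='1': no prefix
  A='01' vs B='00': no prefix
  A='01' vs D='1': no prefix
  D='1' vs B='00': no prefix
  D='1' vs A='01': no prefix
No violation found over all pairs.

YES -- this is a valid prefix code. No codeword is a prefix of any other codeword.


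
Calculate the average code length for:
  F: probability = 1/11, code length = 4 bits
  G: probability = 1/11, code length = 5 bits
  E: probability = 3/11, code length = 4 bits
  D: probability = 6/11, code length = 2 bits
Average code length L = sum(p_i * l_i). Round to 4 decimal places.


Weighted contributions p_i * l_i:
  F: (1/11) * 4 = 4/11
  G: (1/11) * 5 = 5/11
  E: (3/11) * 4 = 12/11
  D: (6/11) * 2 = 12/11
Sum = (4 + 5 + 12 + 12)/11 = 33/11

L = 33/11 = 3.0000 bits/symbol


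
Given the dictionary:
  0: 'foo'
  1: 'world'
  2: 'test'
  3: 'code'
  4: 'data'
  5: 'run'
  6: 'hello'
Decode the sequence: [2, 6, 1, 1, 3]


Look up each index in the dictionary:
  2 -> 'test'
  6 -> 'hello'
  1 -> 'world'
  1 -> 'world'
  3 -> 'code'

Decoded: "test hello world world code"


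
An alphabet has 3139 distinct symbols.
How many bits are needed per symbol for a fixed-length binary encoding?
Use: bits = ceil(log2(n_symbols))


log2(3139) = 11.6161
Bracket: 2^11 = 2048 < 3139 <= 2^12 = 4096
So ceil(log2(3139)) = 12

bits = ceil(log2(3139)) = ceil(11.6161) = 12 bits


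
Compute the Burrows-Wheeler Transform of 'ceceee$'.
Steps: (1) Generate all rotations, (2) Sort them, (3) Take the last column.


Rotations (sorted):
  0: $ceceee -> last char: e
  1: ceceee$ -> last char: $
  2: ceee$ce -> last char: e
  3: e$cecee -> last char: e
  4: eceee$c -> last char: c
  5: ee$cece -> last char: e
  6: eee$cec -> last char: c


BWT = e$eecec


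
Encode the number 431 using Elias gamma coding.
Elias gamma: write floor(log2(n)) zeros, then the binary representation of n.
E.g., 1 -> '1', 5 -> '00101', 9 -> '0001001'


num_bits = floor(log2(431)) + 1 = 9
leading_zeros = num_bits - 1 = 8
binary(431) = 110101111

Elias gamma(431) = '00000000' + '110101111' = 00000000110101111 (17 bits)


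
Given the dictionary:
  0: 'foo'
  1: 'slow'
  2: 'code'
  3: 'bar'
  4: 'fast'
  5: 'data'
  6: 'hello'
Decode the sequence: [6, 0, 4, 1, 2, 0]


Look up each index in the dictionary:
  6 -> 'hello'
  0 -> 'foo'
  4 -> 'fast'
  1 -> 'slow'
  2 -> 'code'
  0 -> 'foo'

Decoded: "hello foo fast slow code foo"


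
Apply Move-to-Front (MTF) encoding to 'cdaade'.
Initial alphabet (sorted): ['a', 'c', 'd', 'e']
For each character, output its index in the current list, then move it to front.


MTF encoding:
'c': index 1 in ['a', 'c', 'd', 'e'] -> ['c', 'a', 'd', 'e']
'd': index 2 in ['c', 'a', 'd', 'e'] -> ['d', 'c', 'a', 'e']
'a': index 2 in ['d', 'c', 'a', 'e'] -> ['a', 'd', 'c', 'e']
'a': index 0 in ['a', 'd', 'c', 'e'] -> ['a', 'd', 'c', 'e']
'd': index 1 in ['a', 'd', 'c', 'e'] -> ['d', 'a', 'c', 'e']
'e': index 3 in ['d', 'a', 'c', 'e'] -> ['e', 'd', 'a', 'c']


Output: [1, 2, 2, 0, 1, 3]


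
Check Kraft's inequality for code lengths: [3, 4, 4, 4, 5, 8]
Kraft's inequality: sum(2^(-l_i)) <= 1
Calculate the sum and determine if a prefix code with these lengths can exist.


Sum = 2^(-3) + 2^(-4) + 2^(-4) + 2^(-4) + 2^(-5) + 2^(-8)
    = 0.125 + 0.0625 + 0.0625 + 0.0625 + 0.03125 + 0.00390625
    = 89/256 = 0.34765625
Since 0.34765625 <= 1, Kraft's inequality IS satisfied.
A prefix code with these lengths CAN exist.

Kraft sum = 0.34765625. Satisfied.


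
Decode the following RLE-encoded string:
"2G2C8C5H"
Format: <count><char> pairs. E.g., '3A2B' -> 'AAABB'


Expanding each <count><char> pair:
  2G -> 'GG'
  2C -> 'CC'
  8C -> 'CCCCCCCC'
  5H -> 'HHHHH'

Decoded = GGCCCCCCCCCCHHHHH


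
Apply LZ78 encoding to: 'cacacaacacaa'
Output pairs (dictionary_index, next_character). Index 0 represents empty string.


LZ78 encoding steps:
Dictionary: {0: ''}
Step 1: w='' (idx 0), next='c' -> output (0, 'c'), add 'c' as idx 1
Step 2: w='' (idx 0), next='a' -> output (0, 'a'), add 'a' as idx 2
Step 3: w='c' (idx 1), next='a' -> output (1, 'a'), add 'ca' as idx 3
Step 4: w='ca' (idx 3), next='a' -> output (3, 'a'), add 'caa' as idx 4
Step 5: w='ca' (idx 3), next='c' -> output (3, 'c'), add 'cac' as idx 5
Step 6: w='a' (idx 2), next='a' -> output (2, 'a'), add 'aa' as idx 6


Encoded: [(0, 'c'), (0, 'a'), (1, 'a'), (3, 'a'), (3, 'c'), (2, 'a')]


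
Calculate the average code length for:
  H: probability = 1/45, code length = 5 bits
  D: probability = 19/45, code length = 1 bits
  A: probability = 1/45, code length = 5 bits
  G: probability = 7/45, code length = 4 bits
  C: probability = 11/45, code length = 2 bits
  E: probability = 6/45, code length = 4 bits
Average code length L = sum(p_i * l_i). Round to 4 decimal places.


Weighted contributions p_i * l_i:
  H: (1/45) * 5 = 5/45
  D: (19/45) * 1 = 19/45
  A: (1/45) * 5 = 5/45
  G: (7/45) * 4 = 28/45
  C: (11/45) * 2 = 22/45
  E: (6/45) * 4 = 24/45
Sum = (5 + 19 + 5 + 28 + 22 + 24)/45 = 103/45

L = 103/45 = 2.2889 bits/symbol


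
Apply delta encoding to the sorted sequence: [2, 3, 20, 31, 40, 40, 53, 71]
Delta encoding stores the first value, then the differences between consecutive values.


First value: 2
Deltas:
  3 - 2 = 1
  20 - 3 = 17
  31 - 20 = 11
  40 - 31 = 9
  40 - 40 = 0
  53 - 40 = 13
  71 - 53 = 18


Delta encoded: [2, 1, 17, 11, 9, 0, 13, 18]


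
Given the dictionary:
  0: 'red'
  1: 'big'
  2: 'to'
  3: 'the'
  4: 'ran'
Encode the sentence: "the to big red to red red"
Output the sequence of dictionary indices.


Look up each word in the dictionary:
  'the' -> 3
  'to' -> 2
  'big' -> 1
  'red' -> 0
  'to' -> 2
  'red' -> 0
  'red' -> 0

Encoded: [3, 2, 1, 0, 2, 0, 0]


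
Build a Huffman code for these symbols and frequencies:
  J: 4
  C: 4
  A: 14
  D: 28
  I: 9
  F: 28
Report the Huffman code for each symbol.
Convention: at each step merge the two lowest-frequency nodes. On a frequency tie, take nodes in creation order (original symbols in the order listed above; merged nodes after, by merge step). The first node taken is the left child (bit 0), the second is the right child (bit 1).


Huffman tree construction:
Step 1: Merge J(4) + C(4) = 8
Step 2: Merge (J+C)(8) + I(9) = 17
Step 3: Merge A(14) + ((J+C)+I)(17) = 31
Step 4: Merge D(28) + F(28) = 56
Step 5: Merge (A+((J+C)+I))(31) + (D+F)(56) = 87
Read each symbol's code off the tree from the root (left child = 0, right child = 1).

Codes:
  J: 0100 (length 4)
  C: 0101 (length 4)
  A: 00 (length 2)
  D: 10 (length 2)
  I: 011 (length 3)
  F: 11 (length 2)
Average code length: 199/87 = 2.2874 bits/symbol


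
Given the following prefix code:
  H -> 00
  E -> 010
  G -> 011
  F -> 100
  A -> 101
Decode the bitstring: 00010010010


Decoding step by step:
Bits 00 -> H
Bits 010 -> E
Bits 010 -> E
Bits 010 -> E


Decoded message: HEEE


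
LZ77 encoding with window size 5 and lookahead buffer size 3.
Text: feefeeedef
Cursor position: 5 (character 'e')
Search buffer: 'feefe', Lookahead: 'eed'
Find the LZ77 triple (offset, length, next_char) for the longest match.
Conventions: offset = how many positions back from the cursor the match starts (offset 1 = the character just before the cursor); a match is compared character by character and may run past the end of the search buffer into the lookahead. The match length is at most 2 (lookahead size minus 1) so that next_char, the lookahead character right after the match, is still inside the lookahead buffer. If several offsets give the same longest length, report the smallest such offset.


Try each offset into the search buffer:
  offset=1 (pos 4, char 'e'): match length 2
  offset=2 (pos 3, char 'f'): match length 0
  offset=3 (pos 2, char 'e'): match length 1
  offset=4 (pos 1, char 'e'): match length 2
  offset=5 (pos 0, char 'f'): match length 0
Longest match has length 2, found at offsets 1, 4; take the smallest, offset 1.
next_char = character at position 5 + 2 = 7 -> 'd'

Best match: offset=1, length=2 (matching 'ee' starting at position 4)
LZ77 triple: (1, 2, 'd')


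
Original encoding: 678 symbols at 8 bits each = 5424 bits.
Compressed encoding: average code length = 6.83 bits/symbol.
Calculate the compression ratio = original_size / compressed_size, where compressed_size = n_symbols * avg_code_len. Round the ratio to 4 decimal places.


original_size = n_symbols * orig_bits = 678 * 8 = 5424 bits
compressed_size = n_symbols * avg_code_len = 678 * 6.83 = 4630.74 bits
ratio = original_size / compressed_size = 5424 / 4630.74 = 1.1713

Compression ratio = 1.1713


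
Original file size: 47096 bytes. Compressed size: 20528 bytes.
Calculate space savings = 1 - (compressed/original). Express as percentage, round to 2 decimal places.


ratio = compressed/original = 20528/47096 = 0.435876
savings = 1 - ratio = 1 - 0.435876 = 0.564124
as a percentage: 0.564124 * 100 = 56.41%

Space savings = 1 - 20528/47096 = 56.41%


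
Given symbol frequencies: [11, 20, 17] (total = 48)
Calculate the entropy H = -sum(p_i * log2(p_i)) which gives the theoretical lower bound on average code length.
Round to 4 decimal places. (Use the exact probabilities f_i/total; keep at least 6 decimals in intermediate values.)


Per-symbol terms -p_i * log2(p_i) with p_i = f_i/48:
  p = 11/48 = 0.229167: log2(p) = -2.125531, -p*log2(p) = 0.487101
  p = 20/48 = 0.416667: log2(p) = -1.263034, -p*log2(p) = 0.526264
  p = 17/48 = 0.354167: log2(p) = -1.497500, -p*log2(p) = 0.530364
H = 0.487101 + 0.526264 + 0.530364 = 1.543729

H = 1.5437 bits/symbol


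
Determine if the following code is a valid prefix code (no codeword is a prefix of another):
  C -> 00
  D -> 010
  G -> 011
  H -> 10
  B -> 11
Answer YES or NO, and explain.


Checking each pair (does one codeword prefix another?):
  C='00' vs D='010': no prefix
  C='00' vs G='011': no prefix
  C='00' vs H='10': no prefix
  C='00' vs B='11': no prefix
  D='010' vs C='00': no prefix
  D='010' vs G='011': no prefix
  D='010' vs H='10': no prefix
  D='010' vs B='11': no prefix
  G='011' vs C='00': no prefix
  G='011' vs D='010': no prefix
  G='011' vs H='10': no prefix
  G='011' vs B='11': no prefix
  H='10' vs C='00': no prefix
  H='10' vs D='010': no prefix
  H='10' vs G='011': no prefix
  H='10' vs B='11': no prefix
  B='11' vs C='00': no prefix
  B='11' vs D='010': no prefix
  B='11' vs G='011': no prefix
  B='11' vs H='10': no prefix
No violation found over all pairs.

YES -- this is a valid prefix code. No codeword is a prefix of any other codeword.


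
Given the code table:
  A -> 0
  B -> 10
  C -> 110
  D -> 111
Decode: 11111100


Decoding:
111 -> D
111 -> D
0 -> A
0 -> A


Result: DDAA


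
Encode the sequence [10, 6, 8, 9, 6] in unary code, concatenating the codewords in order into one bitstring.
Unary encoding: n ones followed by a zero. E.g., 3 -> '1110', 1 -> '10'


Encode each number as n ones followed by a terminating 0:
  10 -> 11111111110 (11 bits)
  6 -> 1111110 (7 bits)
  8 -> 111111110 (9 bits)
  9 -> 1111111110 (10 bits)
  6 -> 1111110 (7 bits)
Total length = 11 + 7 + 9 + 10 + 7 = 44 bits.

Unary([10, 6, 8, 9, 6]) = 11111111110111111011111111011111111101111110 (44 bits)


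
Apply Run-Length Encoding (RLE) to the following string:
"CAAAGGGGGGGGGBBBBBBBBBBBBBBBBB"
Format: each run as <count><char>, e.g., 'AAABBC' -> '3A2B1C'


Scanning runs left to right:
  i=0: run of 'C' x 1 -> '1C'
  i=1: run of 'A' x 3 -> '3A'
  i=4: run of 'G' x 9 -> '9G'
  i=13: run of 'B' x 17 -> '17B'

RLE = 1C3A9G17B


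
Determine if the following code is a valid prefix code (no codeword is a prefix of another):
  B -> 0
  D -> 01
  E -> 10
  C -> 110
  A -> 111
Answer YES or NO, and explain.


Checking each pair (does one codeword prefix another?):
  B='0' vs D='01': prefix -- VIOLATION

NO -- this is NOT a valid prefix code. B (0) is a prefix of D (01).


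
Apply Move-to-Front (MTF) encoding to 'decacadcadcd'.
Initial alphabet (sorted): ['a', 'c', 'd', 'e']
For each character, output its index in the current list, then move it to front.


MTF encoding:
'd': index 2 in ['a', 'c', 'd', 'e'] -> ['d', 'a', 'c', 'e']
'e': index 3 in ['d', 'a', 'c', 'e'] -> ['e', 'd', 'a', 'c']
'c': index 3 in ['e', 'd', 'a', 'c'] -> ['c', 'e', 'd', 'a']
'a': index 3 in ['c', 'e', 'd', 'a'] -> ['a', 'c', 'e', 'd']
'c': index 1 in ['a', 'c', 'e', 'd'] -> ['c', 'a', 'e', 'd']
'a': index 1 in ['c', 'a', 'e', 'd'] -> ['a', 'c', 'e', 'd']
'd': index 3 in ['a', 'c', 'e', 'd'] -> ['d', 'a', 'c', 'e']
'c': index 2 in ['d', 'a', 'c', 'e'] -> ['c', 'd', 'a', 'e']
'a': index 2 in ['c', 'd', 'a', 'e'] -> ['a', 'c', 'd', 'e']
'd': index 2 in ['a', 'c', 'd', 'e'] -> ['d', 'a', 'c', 'e']
'c': index 2 in ['d', 'a', 'c', 'e'] -> ['c', 'd', 'a', 'e']
'd': index 1 in ['c', 'd', 'a', 'e'] -> ['d', 'c', 'a', 'e']


Output: [2, 3, 3, 3, 1, 1, 3, 2, 2, 2, 2, 1]


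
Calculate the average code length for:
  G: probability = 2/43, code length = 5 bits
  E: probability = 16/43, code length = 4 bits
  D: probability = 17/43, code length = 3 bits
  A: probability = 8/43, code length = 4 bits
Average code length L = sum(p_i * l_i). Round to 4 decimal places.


Weighted contributions p_i * l_i:
  G: (2/43) * 5 = 10/43
  E: (16/43) * 4 = 64/43
  D: (17/43) * 3 = 51/43
  A: (8/43) * 4 = 32/43
Sum = (10 + 64 + 51 + 32)/43 = 157/43

L = 157/43 = 3.6512 bits/symbol


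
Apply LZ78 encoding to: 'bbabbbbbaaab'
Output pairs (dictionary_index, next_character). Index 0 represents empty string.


LZ78 encoding steps:
Dictionary: {0: ''}
Step 1: w='' (idx 0), next='b' -> output (0, 'b'), add 'b' as idx 1
Step 2: w='b' (idx 1), next='a' -> output (1, 'a'), add 'ba' as idx 2
Step 3: w='b' (idx 1), next='b' -> output (1, 'b'), add 'bb' as idx 3
Step 4: w='bb' (idx 3), next='b' -> output (3, 'b'), add 'bbb' as idx 4
Step 5: w='' (idx 0), next='a' -> output (0, 'a'), add 'a' as idx 5
Step 6: w='a' (idx 5), next='a' -> output (5, 'a'), add 'aa' as idx 6
Step 7: w='b' (idx 1), end of input -> output (1, '')


Encoded: [(0, 'b'), (1, 'a'), (1, 'b'), (3, 'b'), (0, 'a'), (5, 'a'), (1, '')]


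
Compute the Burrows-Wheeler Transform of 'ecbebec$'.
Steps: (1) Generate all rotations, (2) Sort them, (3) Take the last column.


Rotations (sorted):
  0: $ecbebec -> last char: c
  1: bebec$ec -> last char: c
  2: bec$ecbe -> last char: e
  3: c$ecbebe -> last char: e
  4: cbebec$e -> last char: e
  5: ebec$ecb -> last char: b
  6: ec$ecbeb -> last char: b
  7: ecbebec$ -> last char: $


BWT = cceeebb$


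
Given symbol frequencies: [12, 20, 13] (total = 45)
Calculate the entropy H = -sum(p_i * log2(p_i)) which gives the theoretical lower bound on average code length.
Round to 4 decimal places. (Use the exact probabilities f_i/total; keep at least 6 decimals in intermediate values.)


Per-symbol terms -p_i * log2(p_i) with p_i = f_i/45:
  p = 12/45 = 0.266667: log2(p) = -1.906891, -p*log2(p) = 0.508504
  p = 20/45 = 0.444444: log2(p) = -1.169925, -p*log2(p) = 0.519967
  p = 13/45 = 0.288889: log2(p) = -1.791413, -p*log2(p) = 0.517519
H = 0.508504 + 0.519967 + 0.517519 = 1.545990

H = 1.546 bits/symbol


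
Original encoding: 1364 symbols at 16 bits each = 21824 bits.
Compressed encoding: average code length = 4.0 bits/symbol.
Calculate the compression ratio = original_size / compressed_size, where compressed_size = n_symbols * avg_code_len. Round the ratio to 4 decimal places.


original_size = n_symbols * orig_bits = 1364 * 16 = 21824 bits
compressed_size = n_symbols * avg_code_len = 1364 * 4.0 = 5456.0 bits
ratio = original_size / compressed_size = 21824 / 5456.0 = 4.0

Compression ratio = 4.0


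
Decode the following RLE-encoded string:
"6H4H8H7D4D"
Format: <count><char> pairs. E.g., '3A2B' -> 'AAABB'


Expanding each <count><char> pair:
  6H -> 'HHHHHH'
  4H -> 'HHHH'
  8H -> 'HHHHHHHH'
  7D -> 'DDDDDDD'
  4D -> 'DDDD'

Decoded = HHHHHHHHHHHHHHHHHHDDDDDDDDDDD


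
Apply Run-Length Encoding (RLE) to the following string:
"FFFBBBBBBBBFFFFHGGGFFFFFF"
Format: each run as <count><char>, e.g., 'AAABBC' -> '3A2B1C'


Scanning runs left to right:
  i=0: run of 'F' x 3 -> '3F'
  i=3: run of 'B' x 8 -> '8B'
  i=11: run of 'F' x 4 -> '4F'
  i=15: run of 'H' x 1 -> '1H'
  i=16: run of 'G' x 3 -> '3G'
  i=19: run of 'F' x 6 -> '6F'

RLE = 3F8B4F1H3G6F


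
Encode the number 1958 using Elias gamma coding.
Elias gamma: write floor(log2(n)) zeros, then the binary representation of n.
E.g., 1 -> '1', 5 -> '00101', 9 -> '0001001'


num_bits = floor(log2(1958)) + 1 = 11
leading_zeros = num_bits - 1 = 10
binary(1958) = 11110100110

Elias gamma(1958) = '0000000000' + '11110100110' = 000000000011110100110 (21 bits)


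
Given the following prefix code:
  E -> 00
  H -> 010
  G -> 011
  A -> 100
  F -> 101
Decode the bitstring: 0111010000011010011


Decoding step by step:
Bits 011 -> G
Bits 101 -> F
Bits 00 -> E
Bits 00 -> E
Bits 011 -> G
Bits 010 -> H
Bits 011 -> G


Decoded message: GFEEGHG


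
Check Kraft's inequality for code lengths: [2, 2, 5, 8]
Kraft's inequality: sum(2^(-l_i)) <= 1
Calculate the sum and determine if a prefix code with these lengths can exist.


Sum = 2^(-2) + 2^(-2) + 2^(-5) + 2^(-8)
    = 0.25 + 0.25 + 0.03125 + 0.00390625
    = 137/256 = 0.53515625
Since 0.53515625 <= 1, Kraft's inequality IS satisfied.
A prefix code with these lengths CAN exist.

Kraft sum = 0.53515625. Satisfied.


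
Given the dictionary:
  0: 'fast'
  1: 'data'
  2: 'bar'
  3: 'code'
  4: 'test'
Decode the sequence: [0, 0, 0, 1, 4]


Look up each index in the dictionary:
  0 -> 'fast'
  0 -> 'fast'
  0 -> 'fast'
  1 -> 'data'
  4 -> 'test'

Decoded: "fast fast fast data test"


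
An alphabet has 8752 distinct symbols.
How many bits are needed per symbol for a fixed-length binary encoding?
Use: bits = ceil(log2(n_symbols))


log2(8752) = 13.0954
Bracket: 2^13 = 8192 < 8752 <= 2^14 = 16384
So ceil(log2(8752)) = 14

bits = ceil(log2(8752)) = ceil(13.0954) = 14 bits


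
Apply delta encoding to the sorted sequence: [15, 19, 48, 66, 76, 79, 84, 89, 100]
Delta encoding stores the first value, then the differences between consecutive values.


First value: 15
Deltas:
  19 - 15 = 4
  48 - 19 = 29
  66 - 48 = 18
  76 - 66 = 10
  79 - 76 = 3
  84 - 79 = 5
  89 - 84 = 5
  100 - 89 = 11


Delta encoded: [15, 4, 29, 18, 10, 3, 5, 5, 11]


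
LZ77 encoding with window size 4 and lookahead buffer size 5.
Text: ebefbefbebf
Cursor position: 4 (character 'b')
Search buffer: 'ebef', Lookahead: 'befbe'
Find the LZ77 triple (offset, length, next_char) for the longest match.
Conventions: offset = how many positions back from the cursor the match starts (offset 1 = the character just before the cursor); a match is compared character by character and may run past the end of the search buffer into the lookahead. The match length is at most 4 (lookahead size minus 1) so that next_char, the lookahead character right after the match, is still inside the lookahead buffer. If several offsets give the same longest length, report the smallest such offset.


Try each offset into the search buffer:
  offset=1 (pos 3, char 'f'): match length 0
  offset=2 (pos 2, char 'e'): match length 0
  offset=3 (pos 1, char 'b'): match length 4
  offset=4 (pos 0, char 'e'): match length 0
Longest match has length 4 at offset 3.
next_char = character at position 4 + 4 = 8 -> 'e'

Best match: offset=3, length=4 (matching 'befb' starting at position 1)
LZ77 triple: (3, 4, 'e')


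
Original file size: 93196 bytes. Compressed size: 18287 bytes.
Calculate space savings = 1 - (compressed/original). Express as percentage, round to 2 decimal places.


ratio = compressed/original = 18287/93196 = 0.196221
savings = 1 - ratio = 1 - 0.196221 = 0.803779
as a percentage: 0.803779 * 100 = 80.38%

Space savings = 1 - 18287/93196 = 80.38%


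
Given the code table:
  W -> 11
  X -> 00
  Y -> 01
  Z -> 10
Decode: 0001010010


Decoding:
00 -> X
01 -> Y
01 -> Y
00 -> X
10 -> Z


Result: XYYXZ


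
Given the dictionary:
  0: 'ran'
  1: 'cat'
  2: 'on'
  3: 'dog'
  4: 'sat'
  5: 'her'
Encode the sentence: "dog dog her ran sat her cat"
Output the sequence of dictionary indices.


Look up each word in the dictionary:
  'dog' -> 3
  'dog' -> 3
  'her' -> 5
  'ran' -> 0
  'sat' -> 4
  'her' -> 5
  'cat' -> 1

Encoded: [3, 3, 5, 0, 4, 5, 1]


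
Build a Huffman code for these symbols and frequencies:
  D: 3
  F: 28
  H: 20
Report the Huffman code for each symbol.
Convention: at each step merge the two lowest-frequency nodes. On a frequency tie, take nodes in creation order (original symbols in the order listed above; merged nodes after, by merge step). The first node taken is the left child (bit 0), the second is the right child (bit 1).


Huffman tree construction:
Step 1: Merge D(3) + H(20) = 23
Step 2: Merge (D+H)(23) + F(28) = 51
Read each symbol's code off the tree from the root (left child = 0, right child = 1).

Codes:
  D: 00 (length 2)
  F: 1 (length 1)
  H: 01 (length 2)
Average code length: 74/51 = 1.4510 bits/symbol


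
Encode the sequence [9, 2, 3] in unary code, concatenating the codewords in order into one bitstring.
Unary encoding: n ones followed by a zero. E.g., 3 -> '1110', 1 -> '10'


Encode each number as n ones followed by a terminating 0:
  9 -> 1111111110 (10 bits)
  2 -> 110 (3 bits)
  3 -> 1110 (4 bits)
Total length = 10 + 3 + 4 = 17 bits.

Unary([9, 2, 3]) = 11111111101101110 (17 bits)


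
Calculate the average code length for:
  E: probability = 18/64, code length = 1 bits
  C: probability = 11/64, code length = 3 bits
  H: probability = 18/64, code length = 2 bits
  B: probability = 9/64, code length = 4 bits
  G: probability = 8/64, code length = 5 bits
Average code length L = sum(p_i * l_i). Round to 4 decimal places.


Weighted contributions p_i * l_i:
  E: (18/64) * 1 = 18/64
  C: (11/64) * 3 = 33/64
  H: (18/64) * 2 = 36/64
  B: (9/64) * 4 = 36/64
  G: (8/64) * 5 = 40/64
Sum = (18 + 33 + 36 + 36 + 40)/64 = 163/64

L = 163/64 = 2.5469 bits/symbol


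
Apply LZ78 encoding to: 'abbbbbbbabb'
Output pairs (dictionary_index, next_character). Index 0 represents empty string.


LZ78 encoding steps:
Dictionary: {0: ''}
Step 1: w='' (idx 0), next='a' -> output (0, 'a'), add 'a' as idx 1
Step 2: w='' (idx 0), next='b' -> output (0, 'b'), add 'b' as idx 2
Step 3: w='b' (idx 2), next='b' -> output (2, 'b'), add 'bb' as idx 3
Step 4: w='bb' (idx 3), next='b' -> output (3, 'b'), add 'bbb' as idx 4
Step 5: w='b' (idx 2), next='a' -> output (2, 'a'), add 'ba' as idx 5
Step 6: w='bb' (idx 3), end of input -> output (3, '')


Encoded: [(0, 'a'), (0, 'b'), (2, 'b'), (3, 'b'), (2, 'a'), (3, '')]


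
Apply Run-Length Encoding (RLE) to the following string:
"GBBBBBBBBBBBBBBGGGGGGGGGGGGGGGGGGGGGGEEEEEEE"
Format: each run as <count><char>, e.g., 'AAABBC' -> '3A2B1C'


Scanning runs left to right:
  i=0: run of 'G' x 1 -> '1G'
  i=1: run of 'B' x 14 -> '14B'
  i=15: run of 'G' x 22 -> '22G'
  i=37: run of 'E' x 7 -> '7E'

RLE = 1G14B22G7E


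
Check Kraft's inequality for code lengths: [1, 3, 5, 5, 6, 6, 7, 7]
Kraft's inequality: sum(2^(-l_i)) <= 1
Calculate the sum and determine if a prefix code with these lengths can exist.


Sum = 2^(-1) + 2^(-3) + 2^(-5) + 2^(-5) + 2^(-6) + 2^(-6) + 2^(-7) + 2^(-7)
    = 0.5 + 0.125 + 0.03125 + 0.03125 + 0.015625 + 0.015625 + 0.0078125 + 0.0078125
    = 94/128 = 0.734375
Since 0.734375 <= 1, Kraft's inequality IS satisfied.
A prefix code with these lengths CAN exist.

Kraft sum = 0.734375. Satisfied.


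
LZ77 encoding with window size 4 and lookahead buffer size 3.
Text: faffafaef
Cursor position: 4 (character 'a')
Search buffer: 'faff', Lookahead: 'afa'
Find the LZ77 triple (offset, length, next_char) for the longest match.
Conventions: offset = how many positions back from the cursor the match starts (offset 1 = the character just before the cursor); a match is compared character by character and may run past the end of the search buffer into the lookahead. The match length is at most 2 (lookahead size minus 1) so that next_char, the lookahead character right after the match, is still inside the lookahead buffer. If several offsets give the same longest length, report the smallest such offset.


Try each offset into the search buffer:
  offset=1 (pos 3, char 'f'): match length 0
  offset=2 (pos 2, char 'f'): match length 0
  offset=3 (pos 1, char 'a'): match length 2
  offset=4 (pos 0, char 'f'): match length 0
Longest match has length 2 at offset 3.
next_char = character at position 4 + 2 = 6 -> 'a'

Best match: offset=3, length=2 (matching 'af' starting at position 1)
LZ77 triple: (3, 2, 'a')


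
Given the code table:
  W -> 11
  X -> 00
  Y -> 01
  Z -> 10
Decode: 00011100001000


Decoding:
00 -> X
01 -> Y
11 -> W
00 -> X
00 -> X
10 -> Z
00 -> X


Result: XYWXXZX


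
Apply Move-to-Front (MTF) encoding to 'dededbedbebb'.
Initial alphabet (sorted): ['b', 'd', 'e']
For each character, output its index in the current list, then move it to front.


MTF encoding:
'd': index 1 in ['b', 'd', 'e'] -> ['d', 'b', 'e']
'e': index 2 in ['d', 'b', 'e'] -> ['e', 'd', 'b']
'd': index 1 in ['e', 'd', 'b'] -> ['d', 'e', 'b']
'e': index 1 in ['d', 'e', 'b'] -> ['e', 'd', 'b']
'd': index 1 in ['e', 'd', 'b'] -> ['d', 'e', 'b']
'b': index 2 in ['d', 'e', 'b'] -> ['b', 'd', 'e']
'e': index 2 in ['b', 'd', 'e'] -> ['e', 'b', 'd']
'd': index 2 in ['e', 'b', 'd'] -> ['d', 'e', 'b']
'b': index 2 in ['d', 'e', 'b'] -> ['b', 'd', 'e']
'e': index 2 in ['b', 'd', 'e'] -> ['e', 'b', 'd']
'b': index 1 in ['e', 'b', 'd'] -> ['b', 'e', 'd']
'b': index 0 in ['b', 'e', 'd'] -> ['b', 'e', 'd']


Output: [1, 2, 1, 1, 1, 2, 2, 2, 2, 2, 1, 0]


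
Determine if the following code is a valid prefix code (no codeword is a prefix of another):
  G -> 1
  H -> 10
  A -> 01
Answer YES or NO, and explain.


Checking each pair (does one codeword prefix another?):
  G='1' vs H='10': prefix -- VIOLATION

NO -- this is NOT a valid prefix code. G (1) is a prefix of H (10).


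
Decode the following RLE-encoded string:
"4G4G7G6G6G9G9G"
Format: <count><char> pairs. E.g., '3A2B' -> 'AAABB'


Expanding each <count><char> pair:
  4G -> 'GGGG'
  4G -> 'GGGG'
  7G -> 'GGGGGGG'
  6G -> 'GGGGGG'
  6G -> 'GGGGGG'
  9G -> 'GGGGGGGGG'
  9G -> 'GGGGGGGGG'

Decoded = GGGGGGGGGGGGGGGGGGGGGGGGGGGGGGGGGGGGGGGGGGGGG


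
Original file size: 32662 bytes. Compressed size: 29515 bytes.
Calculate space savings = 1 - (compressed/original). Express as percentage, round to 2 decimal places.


ratio = compressed/original = 29515/32662 = 0.90365
savings = 1 - ratio = 1 - 0.90365 = 0.09635
as a percentage: 0.09635 * 100 = 9.64%

Space savings = 1 - 29515/32662 = 9.64%


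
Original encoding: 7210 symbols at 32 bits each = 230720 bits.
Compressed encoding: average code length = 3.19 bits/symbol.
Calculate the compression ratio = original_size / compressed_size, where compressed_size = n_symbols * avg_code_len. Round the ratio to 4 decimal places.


original_size = n_symbols * orig_bits = 7210 * 32 = 230720 bits
compressed_size = n_symbols * avg_code_len = 7210 * 3.19 = 22999.9 bits
ratio = original_size / compressed_size = 230720 / 22999.9 = 10.0313

Compression ratio = 10.0313


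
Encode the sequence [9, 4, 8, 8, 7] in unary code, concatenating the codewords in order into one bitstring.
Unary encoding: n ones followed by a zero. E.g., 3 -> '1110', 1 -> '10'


Encode each number as n ones followed by a terminating 0:
  9 -> 1111111110 (10 bits)
  4 -> 11110 (5 bits)
  8 -> 111111110 (9 bits)
  8 -> 111111110 (9 bits)
  7 -> 11111110 (8 bits)
Total length = 10 + 5 + 9 + 9 + 8 = 41 bits.

Unary([9, 4, 8, 8, 7]) = 11111111101111011111111011111111011111110 (41 bits)


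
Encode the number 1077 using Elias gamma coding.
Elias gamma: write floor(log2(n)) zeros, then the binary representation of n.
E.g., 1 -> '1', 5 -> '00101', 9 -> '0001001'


num_bits = floor(log2(1077)) + 1 = 11
leading_zeros = num_bits - 1 = 10
binary(1077) = 10000110101

Elias gamma(1077) = '0000000000' + '10000110101' = 000000000010000110101 (21 bits)


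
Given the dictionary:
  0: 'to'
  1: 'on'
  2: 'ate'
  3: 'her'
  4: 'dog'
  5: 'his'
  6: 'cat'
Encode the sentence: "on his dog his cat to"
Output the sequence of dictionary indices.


Look up each word in the dictionary:
  'on' -> 1
  'his' -> 5
  'dog' -> 4
  'his' -> 5
  'cat' -> 6
  'to' -> 0

Encoded: [1, 5, 4, 5, 6, 0]


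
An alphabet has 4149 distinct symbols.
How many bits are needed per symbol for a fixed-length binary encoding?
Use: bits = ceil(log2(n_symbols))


log2(4149) = 12.0185
Bracket: 2^12 = 4096 < 4149 <= 2^13 = 8192
So ceil(log2(4149)) = 13

bits = ceil(log2(4149)) = ceil(12.0185) = 13 bits


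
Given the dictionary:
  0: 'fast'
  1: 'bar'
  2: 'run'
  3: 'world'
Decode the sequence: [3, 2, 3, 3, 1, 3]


Look up each index in the dictionary:
  3 -> 'world'
  2 -> 'run'
  3 -> 'world'
  3 -> 'world'
  1 -> 'bar'
  3 -> 'world'

Decoded: "world run world world bar world"


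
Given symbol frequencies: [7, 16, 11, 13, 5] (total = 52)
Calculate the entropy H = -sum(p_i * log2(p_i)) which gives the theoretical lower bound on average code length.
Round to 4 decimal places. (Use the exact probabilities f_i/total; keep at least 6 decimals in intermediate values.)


Per-symbol terms -p_i * log2(p_i) with p_i = f_i/52:
  p = 7/52 = 0.134615: log2(p) = -2.893085, -p*log2(p) = 0.389454
  p = 16/52 = 0.307692: log2(p) = -1.700440, -p*log2(p) = 0.523212
  p = 11/52 = 0.211538: log2(p) = -2.241008, -p*log2(p) = 0.474059
  p = 13/52 = 0.250000: log2(p) = -2.000000, -p*log2(p) = 0.500000
  p = 5/52 = 0.096154: log2(p) = -3.378512, -p*log2(p) = 0.324857
H = 0.389454 + 0.523212 + 0.474059 + 0.500000 + 0.324857 = 2.211582

H = 2.2116 bits/symbol


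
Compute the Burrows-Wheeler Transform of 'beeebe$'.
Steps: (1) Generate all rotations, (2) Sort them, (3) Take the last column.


Rotations (sorted):
  0: $beeebe -> last char: e
  1: be$beee -> last char: e
  2: beeebe$ -> last char: $
  3: e$beeeb -> last char: b
  4: ebe$bee -> last char: e
  5: eebe$be -> last char: e
  6: eeebe$b -> last char: b


BWT = ee$beeb


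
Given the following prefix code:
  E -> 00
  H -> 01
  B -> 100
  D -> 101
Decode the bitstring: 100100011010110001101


Decoding step by step:
Bits 100 -> B
Bits 100 -> B
Bits 01 -> H
Bits 101 -> D
Bits 01 -> H
Bits 100 -> B
Bits 01 -> H
Bits 101 -> D


Decoded message: BBHDHBHD


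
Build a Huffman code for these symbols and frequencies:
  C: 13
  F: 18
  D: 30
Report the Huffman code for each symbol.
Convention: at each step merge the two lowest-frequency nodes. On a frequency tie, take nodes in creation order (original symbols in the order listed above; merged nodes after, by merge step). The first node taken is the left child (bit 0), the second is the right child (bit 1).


Huffman tree construction:
Step 1: Merge C(13) + F(18) = 31
Step 2: Merge D(30) + (C+F)(31) = 61
Read each symbol's code off the tree from the root (left child = 0, right child = 1).

Codes:
  C: 10 (length 2)
  F: 11 (length 2)
  D: 0 (length 1)
Average code length: 92/61 = 1.5082 bits/symbol


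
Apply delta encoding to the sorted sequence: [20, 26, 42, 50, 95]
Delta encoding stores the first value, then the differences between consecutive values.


First value: 20
Deltas:
  26 - 20 = 6
  42 - 26 = 16
  50 - 42 = 8
  95 - 50 = 45


Delta encoded: [20, 6, 16, 8, 45]


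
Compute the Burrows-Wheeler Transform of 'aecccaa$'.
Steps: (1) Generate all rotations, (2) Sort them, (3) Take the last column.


Rotations (sorted):
  0: $aecccaa -> last char: a
  1: a$aeccca -> last char: a
  2: aa$aeccc -> last char: c
  3: aecccaa$ -> last char: $
  4: caa$aecc -> last char: c
  5: ccaa$aec -> last char: c
  6: cccaa$ae -> last char: e
  7: ecccaa$a -> last char: a


BWT = aac$ccea


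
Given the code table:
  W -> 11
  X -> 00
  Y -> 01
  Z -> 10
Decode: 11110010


Decoding:
11 -> W
11 -> W
00 -> X
10 -> Z


Result: WWXZ


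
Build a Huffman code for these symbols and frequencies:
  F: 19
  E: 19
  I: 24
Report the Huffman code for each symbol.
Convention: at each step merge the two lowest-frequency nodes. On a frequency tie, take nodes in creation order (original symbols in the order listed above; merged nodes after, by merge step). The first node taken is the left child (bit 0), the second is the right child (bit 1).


Huffman tree construction:
Step 1: Merge F(19) + E(19) = 38
Step 2: Merge I(24) + (F+E)(38) = 62
Read each symbol's code off the tree from the root (left child = 0, right child = 1).

Codes:
  F: 10 (length 2)
  E: 11 (length 2)
  I: 0 (length 1)
Average code length: 100/62 = 1.6129 bits/symbol


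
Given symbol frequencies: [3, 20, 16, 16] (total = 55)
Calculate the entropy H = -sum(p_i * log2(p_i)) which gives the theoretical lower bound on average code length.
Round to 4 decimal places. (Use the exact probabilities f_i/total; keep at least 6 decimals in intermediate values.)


Per-symbol terms -p_i * log2(p_i) with p_i = f_i/55:
  p = 3/55 = 0.054545: log2(p) = -4.196397, -p*log2(p) = 0.228894
  p = 20/55 = 0.363636: log2(p) = -1.459432, -p*log2(p) = 0.530702
  p = 16/55 = 0.290909: log2(p) = -1.781360, -p*log2(p) = 0.518214
  p = 16/55 = 0.290909: log2(p) = -1.781360, -p*log2(p) = 0.518214
H = 0.228894 + 0.530702 + 0.518214 + 0.518214 = 1.796024

H = 1.796 bits/symbol


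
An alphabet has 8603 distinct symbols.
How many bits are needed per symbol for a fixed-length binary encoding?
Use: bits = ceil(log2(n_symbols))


log2(8603) = 13.0706
Bracket: 2^13 = 8192 < 8603 <= 2^14 = 16384
So ceil(log2(8603)) = 14

bits = ceil(log2(8603)) = ceil(13.0706) = 14 bits


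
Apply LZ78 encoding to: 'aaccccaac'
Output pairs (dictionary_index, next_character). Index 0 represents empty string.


LZ78 encoding steps:
Dictionary: {0: ''}
Step 1: w='' (idx 0), next='a' -> output (0, 'a'), add 'a' as idx 1
Step 2: w='a' (idx 1), next='c' -> output (1, 'c'), add 'ac' as idx 2
Step 3: w='' (idx 0), next='c' -> output (0, 'c'), add 'c' as idx 3
Step 4: w='c' (idx 3), next='c' -> output (3, 'c'), add 'cc' as idx 4
Step 5: w='a' (idx 1), next='a' -> output (1, 'a'), add 'aa' as idx 5
Step 6: w='c' (idx 3), end of input -> output (3, '')


Encoded: [(0, 'a'), (1, 'c'), (0, 'c'), (3, 'c'), (1, 'a'), (3, '')]
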